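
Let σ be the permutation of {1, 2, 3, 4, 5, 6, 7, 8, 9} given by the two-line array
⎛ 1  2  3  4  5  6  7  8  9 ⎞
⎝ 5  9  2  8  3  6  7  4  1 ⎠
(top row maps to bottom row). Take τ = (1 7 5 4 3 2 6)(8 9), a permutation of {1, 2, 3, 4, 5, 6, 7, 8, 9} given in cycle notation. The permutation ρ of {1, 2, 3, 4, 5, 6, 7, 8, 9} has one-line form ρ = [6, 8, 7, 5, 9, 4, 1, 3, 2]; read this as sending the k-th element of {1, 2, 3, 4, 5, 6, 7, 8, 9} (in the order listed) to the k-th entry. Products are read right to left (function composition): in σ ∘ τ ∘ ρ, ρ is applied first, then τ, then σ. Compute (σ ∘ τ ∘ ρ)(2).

1

(σ ∘ τ ∘ ρ)(2) = σ(τ(ρ(2))). ρ(2) = 8, then τ(8) = 9, then σ(9) = 1, so the result is 1.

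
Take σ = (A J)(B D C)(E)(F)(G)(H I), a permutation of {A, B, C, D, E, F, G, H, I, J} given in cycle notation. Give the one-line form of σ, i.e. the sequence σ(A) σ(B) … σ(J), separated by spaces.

Reading each image from the cycles: A↦J, B↦D, C↦B, D↦C, E↦E, F↦F, G↦G, H↦I, I↦H, J↦A.
So the one-line form is J D B C E F G I H A.

J D B C E F G I H A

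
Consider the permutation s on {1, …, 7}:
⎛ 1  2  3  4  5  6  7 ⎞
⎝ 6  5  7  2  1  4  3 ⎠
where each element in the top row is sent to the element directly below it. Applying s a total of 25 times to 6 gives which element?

6

Tracing 6 → 4 → … returns to 6 after 5 steps, so 6 lies in a 5-cycle (1 6 4 2 5).
Since the cycle has length 5, s^25 acts on it the same as s^0 (25 mod 5 = 0).
So s^25(6) = 6.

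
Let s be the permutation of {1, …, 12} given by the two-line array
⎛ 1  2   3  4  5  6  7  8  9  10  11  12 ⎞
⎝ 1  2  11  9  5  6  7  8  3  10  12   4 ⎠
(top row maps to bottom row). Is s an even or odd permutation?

In disjoint-cycle form the cycle lengths are 5, 1, 1, 1, 1, 1, 1, 1.
A cycle is odd iff its length is even; s has 0 even-length cycles, so sgn(s) = (−1)^0 and s is even.

even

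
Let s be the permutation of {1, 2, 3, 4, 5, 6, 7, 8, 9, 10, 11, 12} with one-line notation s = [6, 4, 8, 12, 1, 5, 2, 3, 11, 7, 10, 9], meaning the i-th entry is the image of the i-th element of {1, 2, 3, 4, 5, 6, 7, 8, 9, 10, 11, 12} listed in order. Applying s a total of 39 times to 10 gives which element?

12

Tracing 10 → 7 → … returns to 10 after 7 steps, so 10 lies in a 7-cycle (2, 4, 12, 9, 11, 10, 7).
Powers repeat with period 7 on this cycle, and 39 mod 7 = 4, so s^39(10) = s^4(10).
Advancing 4 steps from 10: 10 → 7 → 2 → 4 → 12.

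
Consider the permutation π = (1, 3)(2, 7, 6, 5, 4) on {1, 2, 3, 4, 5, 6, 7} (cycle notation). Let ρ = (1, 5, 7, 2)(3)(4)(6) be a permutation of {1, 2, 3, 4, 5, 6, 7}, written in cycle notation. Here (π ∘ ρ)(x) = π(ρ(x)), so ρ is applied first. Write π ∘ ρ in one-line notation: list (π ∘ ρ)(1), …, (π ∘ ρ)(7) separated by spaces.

For each element, apply ρ then π: 1 → 5 → 4; 2 → 1 → 3; 3 → 3 → 1; 4 → 4 → 2; 5 → 7 → 6; 6 → 6 → 5; 7 → 2 → 7.
So π ∘ ρ in one-line form is 4 3 1 2 6 5 7.

4 3 1 2 6 5 7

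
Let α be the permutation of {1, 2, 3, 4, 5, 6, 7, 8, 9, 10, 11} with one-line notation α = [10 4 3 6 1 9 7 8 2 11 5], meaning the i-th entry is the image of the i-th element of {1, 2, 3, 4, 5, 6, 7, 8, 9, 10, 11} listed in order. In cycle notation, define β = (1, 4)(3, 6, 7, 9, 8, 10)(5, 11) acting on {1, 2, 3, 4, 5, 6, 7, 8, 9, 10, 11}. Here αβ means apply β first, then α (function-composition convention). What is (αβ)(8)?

11

First apply β: β(8) = 10, then α(10) = 11. Thus (αβ)(8) = 11.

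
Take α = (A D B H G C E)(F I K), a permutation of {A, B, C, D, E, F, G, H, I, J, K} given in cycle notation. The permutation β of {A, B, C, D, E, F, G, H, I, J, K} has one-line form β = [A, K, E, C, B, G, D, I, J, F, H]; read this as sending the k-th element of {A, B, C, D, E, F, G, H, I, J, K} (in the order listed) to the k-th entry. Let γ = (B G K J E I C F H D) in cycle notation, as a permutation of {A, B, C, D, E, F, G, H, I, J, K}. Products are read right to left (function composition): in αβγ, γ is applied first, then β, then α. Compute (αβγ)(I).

Apply the permutations in order: γ(I) = C, then β(C) = E, then α(E) = A. So (αβγ)(I) = A.

A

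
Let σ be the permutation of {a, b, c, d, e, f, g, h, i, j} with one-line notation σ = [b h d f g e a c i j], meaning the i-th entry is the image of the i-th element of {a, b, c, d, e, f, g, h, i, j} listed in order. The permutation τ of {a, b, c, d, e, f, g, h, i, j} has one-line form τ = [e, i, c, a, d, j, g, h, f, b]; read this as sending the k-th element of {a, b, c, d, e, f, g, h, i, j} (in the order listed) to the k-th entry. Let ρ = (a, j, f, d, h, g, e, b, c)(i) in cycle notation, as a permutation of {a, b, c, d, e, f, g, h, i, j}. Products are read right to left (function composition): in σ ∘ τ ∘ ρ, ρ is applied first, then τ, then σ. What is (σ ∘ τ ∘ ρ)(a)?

Chase a: ρ(a) = j; τ(j) = b; σ(b) = h. Hence (σ ∘ τ ∘ ρ)(a) = h.

h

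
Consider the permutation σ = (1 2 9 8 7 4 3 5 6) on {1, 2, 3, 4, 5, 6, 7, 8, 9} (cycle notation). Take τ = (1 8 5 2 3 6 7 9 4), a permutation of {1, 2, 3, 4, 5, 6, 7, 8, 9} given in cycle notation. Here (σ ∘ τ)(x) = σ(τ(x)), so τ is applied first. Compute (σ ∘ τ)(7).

8

τ(7) = 9, then σ(9) = 8; composing gives (σ ∘ τ)(7) = 8.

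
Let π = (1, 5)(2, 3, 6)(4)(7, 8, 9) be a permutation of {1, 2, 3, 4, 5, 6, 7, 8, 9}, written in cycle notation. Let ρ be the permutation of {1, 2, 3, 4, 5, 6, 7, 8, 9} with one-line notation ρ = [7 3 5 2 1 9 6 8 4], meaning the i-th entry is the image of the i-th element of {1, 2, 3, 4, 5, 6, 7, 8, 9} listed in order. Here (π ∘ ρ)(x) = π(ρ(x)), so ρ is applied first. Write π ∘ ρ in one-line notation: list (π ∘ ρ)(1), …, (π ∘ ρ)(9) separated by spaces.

8 6 1 3 5 7 2 9 4

For each element, apply ρ then π: 1 → 7 → 8; 2 → 3 → 6; 3 → 5 → 1; 4 → 2 → 3; 5 → 1 → 5; 6 → 9 → 7; 7 → 6 → 2; 8 → 8 → 9; 9 → 4 → 4.
Collecting the images, π ∘ ρ = [8 6 1 3 5 7 2 9 4].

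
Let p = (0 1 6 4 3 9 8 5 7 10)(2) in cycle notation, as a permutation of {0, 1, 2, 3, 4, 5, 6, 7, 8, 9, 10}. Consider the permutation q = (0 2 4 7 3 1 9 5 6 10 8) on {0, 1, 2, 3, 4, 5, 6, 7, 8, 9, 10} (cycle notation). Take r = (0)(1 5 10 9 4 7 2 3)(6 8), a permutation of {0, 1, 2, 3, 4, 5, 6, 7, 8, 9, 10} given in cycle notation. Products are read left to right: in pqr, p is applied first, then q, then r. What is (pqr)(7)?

6

Apply the permutations in order: p(7) = 10, then q(10) = 8, then r(8) = 6. So (pqr)(7) = 6.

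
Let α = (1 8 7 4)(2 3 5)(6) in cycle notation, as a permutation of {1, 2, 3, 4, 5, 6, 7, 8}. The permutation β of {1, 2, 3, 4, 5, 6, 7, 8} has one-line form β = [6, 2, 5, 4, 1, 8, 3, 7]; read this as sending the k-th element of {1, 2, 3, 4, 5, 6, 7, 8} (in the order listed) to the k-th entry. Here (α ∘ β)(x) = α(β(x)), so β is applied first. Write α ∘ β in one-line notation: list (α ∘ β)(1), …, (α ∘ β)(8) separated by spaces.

(α ∘ β)(x) = α(β(x)). Computing each image: α(β(1)) = α(6) = 6, α(β(2)) = α(2) = 3, α(β(3)) = α(5) = 2, α(β(4)) = α(4) = 1, α(β(5)) = α(1) = 8, α(β(6)) = α(8) = 7, α(β(7)) = α(3) = 5, α(β(8)) = α(7) = 4.
Hence α ∘ β = [6 3 2 1 8 7 5 4].

6 3 2 1 8 7 5 4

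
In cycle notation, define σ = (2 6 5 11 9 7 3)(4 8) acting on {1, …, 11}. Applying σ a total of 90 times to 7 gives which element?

9

7 lies in the 7-cycle (2 6 5 11 9 7 3).
Since the cycle has length 7, σ^90 acts on it the same as σ^6 (90 mod 7 = 6).
Advancing 6 steps from 7: 7 → 3 → 2 → 6 → 5 → 11 → 9.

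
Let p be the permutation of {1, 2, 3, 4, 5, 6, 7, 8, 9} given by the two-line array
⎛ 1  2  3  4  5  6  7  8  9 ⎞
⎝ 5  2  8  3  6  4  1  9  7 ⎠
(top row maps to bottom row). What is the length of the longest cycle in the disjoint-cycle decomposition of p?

Decomposing into disjoint cycles gives (1 5 6 4 3 8 9 7); the longest has length 8.

8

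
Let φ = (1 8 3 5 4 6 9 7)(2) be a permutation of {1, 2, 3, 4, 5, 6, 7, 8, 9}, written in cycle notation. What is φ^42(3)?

3 lies in the 8-cycle (1 8 3 5 4 6 9 7).
On an 8-cycle, φ^8 is the identity, so φ^42 = φ^2 there (42 ≡ 2 mod 8).
Stepping 2 places around the cycle: 3 → 5 → 4.

4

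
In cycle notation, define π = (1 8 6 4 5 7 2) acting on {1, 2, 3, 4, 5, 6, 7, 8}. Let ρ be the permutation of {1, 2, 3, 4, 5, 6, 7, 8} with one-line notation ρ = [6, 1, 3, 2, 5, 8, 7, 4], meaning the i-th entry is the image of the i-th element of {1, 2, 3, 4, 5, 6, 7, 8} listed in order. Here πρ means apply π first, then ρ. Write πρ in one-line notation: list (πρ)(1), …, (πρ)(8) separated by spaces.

(πρ)(x) = ρ(π(x)). Computing each image: ρ(π(1)) = ρ(8) = 4, ρ(π(2)) = ρ(1) = 6, ρ(π(3)) = ρ(3) = 3, ρ(π(4)) = ρ(5) = 5, ρ(π(5)) = ρ(7) = 7, ρ(π(6)) = ρ(4) = 2, ρ(π(7)) = ρ(2) = 1, ρ(π(8)) = ρ(6) = 8.
Hence πρ = [4 6 3 5 7 2 1 8].

4 6 3 5 7 2 1 8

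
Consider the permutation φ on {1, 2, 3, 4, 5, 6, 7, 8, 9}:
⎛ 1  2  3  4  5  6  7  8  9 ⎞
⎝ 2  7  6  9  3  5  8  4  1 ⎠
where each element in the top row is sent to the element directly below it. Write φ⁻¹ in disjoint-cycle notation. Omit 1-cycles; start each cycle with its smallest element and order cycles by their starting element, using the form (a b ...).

First write φ in disjoint cycles: (1 2 7 8 4 9)(3 6 5).
Reversing each cycle (and rotating so the smallest element leads) gives φ⁻¹ = (1 9 4 8 7 2)(3 5 6).

(1 9 4 8 7 2)(3 5 6)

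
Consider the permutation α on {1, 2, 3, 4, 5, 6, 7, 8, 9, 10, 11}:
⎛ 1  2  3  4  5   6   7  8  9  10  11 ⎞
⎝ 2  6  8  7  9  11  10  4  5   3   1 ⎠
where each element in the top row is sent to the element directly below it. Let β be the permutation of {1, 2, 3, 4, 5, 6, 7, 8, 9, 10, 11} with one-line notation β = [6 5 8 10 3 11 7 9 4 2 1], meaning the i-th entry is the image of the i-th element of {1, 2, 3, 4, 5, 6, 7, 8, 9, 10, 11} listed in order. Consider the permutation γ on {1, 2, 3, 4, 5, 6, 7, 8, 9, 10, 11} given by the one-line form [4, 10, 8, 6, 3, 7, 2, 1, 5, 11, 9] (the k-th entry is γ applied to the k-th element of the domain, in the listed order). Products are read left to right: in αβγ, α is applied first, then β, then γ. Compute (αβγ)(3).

Apply the permutations in order: α(3) = 8, then β(8) = 9, then γ(9) = 5. So (αβγ)(3) = 5.

5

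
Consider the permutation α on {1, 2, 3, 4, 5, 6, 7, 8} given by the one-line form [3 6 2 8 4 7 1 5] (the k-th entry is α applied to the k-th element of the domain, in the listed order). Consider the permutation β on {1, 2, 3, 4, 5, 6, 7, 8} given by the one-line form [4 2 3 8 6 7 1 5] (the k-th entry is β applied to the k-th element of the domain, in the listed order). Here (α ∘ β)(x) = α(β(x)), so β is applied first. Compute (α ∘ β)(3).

2

β(3) = 3, then α(3) = 2; composing gives (α ∘ β)(3) = 2.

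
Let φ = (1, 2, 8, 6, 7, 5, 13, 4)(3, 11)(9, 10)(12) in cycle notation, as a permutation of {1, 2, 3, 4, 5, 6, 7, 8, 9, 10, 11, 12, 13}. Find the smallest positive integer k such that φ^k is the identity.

8

The cycle type of φ is (8, 2, 2, 1).
Since disjoint cycles commute, ord(φ) = lcm(8, 2, 2) = 8.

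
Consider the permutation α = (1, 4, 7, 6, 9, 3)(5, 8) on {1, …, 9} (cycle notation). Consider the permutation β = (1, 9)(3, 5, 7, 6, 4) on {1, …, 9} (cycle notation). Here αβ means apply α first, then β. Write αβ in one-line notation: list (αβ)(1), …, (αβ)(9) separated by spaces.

(αβ)(x) = β(α(x)). Computing each image: β(α(1)) = β(4) = 3, β(α(2)) = β(2) = 2, β(α(3)) = β(1) = 9, β(α(4)) = β(7) = 6, β(α(5)) = β(8) = 8, β(α(6)) = β(9) = 1, β(α(7)) = β(6) = 4, β(α(8)) = β(5) = 7, β(α(9)) = β(3) = 5.
Hence αβ = [3 2 9 6 8 1 4 7 5].

3 2 9 6 8 1 4 7 5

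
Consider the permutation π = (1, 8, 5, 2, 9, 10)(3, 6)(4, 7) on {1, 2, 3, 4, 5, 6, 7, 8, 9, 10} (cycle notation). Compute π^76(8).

8 lies in the 6-cycle (1, 8, 5, 2, 9, 10).
Powers repeat with period 6 on this cycle, and 76 mod 6 = 4, so π^76(8) = π^4(8).
Stepping 4 places around the cycle: 8 → 5 → 2 → 9 → 10.

10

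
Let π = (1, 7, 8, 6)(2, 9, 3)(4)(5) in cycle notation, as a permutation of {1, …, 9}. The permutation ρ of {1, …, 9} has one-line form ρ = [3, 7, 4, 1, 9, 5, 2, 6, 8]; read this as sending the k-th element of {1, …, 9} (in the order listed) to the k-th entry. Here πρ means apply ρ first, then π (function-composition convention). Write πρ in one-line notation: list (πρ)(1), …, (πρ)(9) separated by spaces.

2 8 4 7 3 5 9 1 6

(πρ)(x) = π(ρ(x)). Computing each image: π(ρ(1)) = π(3) = 2, π(ρ(2)) = π(7) = 8, π(ρ(3)) = π(4) = 4, π(ρ(4)) = π(1) = 7, π(ρ(5)) = π(9) = 3, π(ρ(6)) = π(5) = 5, π(ρ(7)) = π(2) = 9, π(ρ(8)) = π(6) = 1, π(ρ(9)) = π(8) = 6.
Hence πρ = [2 8 4 7 3 5 9 1 6].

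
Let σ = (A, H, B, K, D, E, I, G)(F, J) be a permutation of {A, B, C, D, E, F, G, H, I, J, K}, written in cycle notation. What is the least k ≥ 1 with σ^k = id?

The cycle type of σ is (8, 2, 1).
Since disjoint cycles commute, ord(σ) = lcm(8, 2) = 8.

8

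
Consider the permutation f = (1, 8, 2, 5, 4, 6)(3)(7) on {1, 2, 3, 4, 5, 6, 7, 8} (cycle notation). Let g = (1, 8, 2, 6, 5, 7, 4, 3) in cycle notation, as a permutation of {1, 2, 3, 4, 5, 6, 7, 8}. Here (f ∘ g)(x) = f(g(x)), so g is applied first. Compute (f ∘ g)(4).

3

(f ∘ g)(4) = f(g(4)). g(4) = 3, then f(3) = 3. So (f ∘ g)(4) = 3.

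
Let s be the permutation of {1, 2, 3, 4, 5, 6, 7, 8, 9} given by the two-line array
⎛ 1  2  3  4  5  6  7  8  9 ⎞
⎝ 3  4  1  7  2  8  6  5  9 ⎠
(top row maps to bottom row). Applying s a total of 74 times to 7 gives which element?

8

Tracing 7 → 6 → … returns to 7 after 6 steps, so 7 lies in a 6-cycle (2 4 7 6 8 5).
Powers repeat with period 6 on this cycle, and 74 mod 6 = 2, so s^74(7) = s^2(7).
Advancing 2 steps from 7: 7 → 6 → 8.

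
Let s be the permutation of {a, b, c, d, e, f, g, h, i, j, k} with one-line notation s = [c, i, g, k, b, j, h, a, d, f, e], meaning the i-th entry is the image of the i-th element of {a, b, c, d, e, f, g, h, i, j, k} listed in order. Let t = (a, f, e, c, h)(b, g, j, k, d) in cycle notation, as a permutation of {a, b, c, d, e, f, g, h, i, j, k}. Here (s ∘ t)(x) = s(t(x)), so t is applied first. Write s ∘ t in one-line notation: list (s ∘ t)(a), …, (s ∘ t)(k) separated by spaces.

j h a i g b f c d e k

Chase each element through t then s: a → f → j; b → g → h; c → h → a; d → b → i; e → c → g; f → e → b; g → j → f; h → a → c; i → i → d; j → k → e; k → d → k.
So s ∘ t in one-line form is j h a i g b f c d e k.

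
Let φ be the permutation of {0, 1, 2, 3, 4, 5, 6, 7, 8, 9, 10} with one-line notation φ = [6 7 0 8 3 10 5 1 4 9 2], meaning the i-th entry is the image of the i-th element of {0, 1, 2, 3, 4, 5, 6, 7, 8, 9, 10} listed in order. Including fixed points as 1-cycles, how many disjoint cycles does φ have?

4

The cycle decomposition is (0, 6, 5, 10, 2)(1, 7)(3, 8, 4)(9), which has 4 cycles (counting 1-cycles).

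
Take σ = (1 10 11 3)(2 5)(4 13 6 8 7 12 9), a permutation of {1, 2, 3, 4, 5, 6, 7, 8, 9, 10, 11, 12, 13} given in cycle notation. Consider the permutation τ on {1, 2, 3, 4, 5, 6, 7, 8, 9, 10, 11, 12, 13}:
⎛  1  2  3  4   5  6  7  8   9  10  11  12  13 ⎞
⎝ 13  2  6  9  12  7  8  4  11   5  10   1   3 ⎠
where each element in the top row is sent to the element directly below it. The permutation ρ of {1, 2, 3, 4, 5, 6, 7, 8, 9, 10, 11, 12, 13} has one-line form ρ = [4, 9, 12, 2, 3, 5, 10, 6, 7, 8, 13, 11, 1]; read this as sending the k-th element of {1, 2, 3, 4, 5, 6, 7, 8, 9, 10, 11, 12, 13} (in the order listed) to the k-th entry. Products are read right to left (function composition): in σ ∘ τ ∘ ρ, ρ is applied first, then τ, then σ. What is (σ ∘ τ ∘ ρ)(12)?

11

(σ ∘ τ ∘ ρ)(12) = σ(τ(ρ(12))). ρ(12) = 11, then τ(11) = 10, then σ(10) = 11, so the result is 11.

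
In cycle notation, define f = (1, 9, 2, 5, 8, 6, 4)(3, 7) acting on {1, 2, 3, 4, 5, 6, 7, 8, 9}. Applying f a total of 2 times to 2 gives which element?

2 lies in the 7-cycle (1, 9, 2, 5, 8, 6, 4).
Stepping 2 places around the cycle: 2 → 5 → 8.

8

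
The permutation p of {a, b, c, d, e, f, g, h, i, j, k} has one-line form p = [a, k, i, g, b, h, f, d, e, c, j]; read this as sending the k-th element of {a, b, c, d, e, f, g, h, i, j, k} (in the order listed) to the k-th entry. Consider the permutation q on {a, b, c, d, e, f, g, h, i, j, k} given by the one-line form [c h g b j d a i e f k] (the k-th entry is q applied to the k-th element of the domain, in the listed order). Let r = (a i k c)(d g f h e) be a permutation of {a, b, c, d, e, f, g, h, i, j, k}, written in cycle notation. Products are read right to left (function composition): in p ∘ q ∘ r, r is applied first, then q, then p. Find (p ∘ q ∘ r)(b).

d

(p ∘ q ∘ r)(b) = p(q(r(b))). r(b) = b, then q(b) = h, then p(h) = d, so the result is d.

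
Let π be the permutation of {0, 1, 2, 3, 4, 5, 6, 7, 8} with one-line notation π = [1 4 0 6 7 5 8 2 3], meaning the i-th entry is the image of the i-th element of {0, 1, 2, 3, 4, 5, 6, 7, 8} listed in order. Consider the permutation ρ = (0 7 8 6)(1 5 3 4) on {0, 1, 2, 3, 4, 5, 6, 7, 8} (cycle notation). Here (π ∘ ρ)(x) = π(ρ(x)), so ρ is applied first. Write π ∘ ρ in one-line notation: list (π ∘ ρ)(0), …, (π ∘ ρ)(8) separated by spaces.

2 5 0 7 4 6 1 3 8

(π ∘ ρ)(x) = π(ρ(x)). Computing each image: π(ρ(0)) = π(7) = 2, π(ρ(1)) = π(5) = 5, π(ρ(2)) = π(2) = 0, π(ρ(3)) = π(4) = 7, π(ρ(4)) = π(1) = 4, π(ρ(5)) = π(3) = 6, π(ρ(6)) = π(0) = 1, π(ρ(7)) = π(8) = 3, π(ρ(8)) = π(6) = 8.
Hence π ∘ ρ = [2 5 0 7 4 6 1 3 8].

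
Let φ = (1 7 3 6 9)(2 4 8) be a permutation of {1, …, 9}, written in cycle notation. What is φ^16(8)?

2

8 lies in the 3-cycle (2 4 8).
Since the cycle has length 3, φ^16 acts on it the same as φ^1 (16 mod 3 = 1).
Stepping 1 place around the cycle: 8 → 2.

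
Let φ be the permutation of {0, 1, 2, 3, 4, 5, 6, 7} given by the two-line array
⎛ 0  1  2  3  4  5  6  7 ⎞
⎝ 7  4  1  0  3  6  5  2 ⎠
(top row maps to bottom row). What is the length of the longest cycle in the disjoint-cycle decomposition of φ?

6

Decomposing into disjoint cycles gives (0 7 2 1 4 3)(5 6); the longest has length 6.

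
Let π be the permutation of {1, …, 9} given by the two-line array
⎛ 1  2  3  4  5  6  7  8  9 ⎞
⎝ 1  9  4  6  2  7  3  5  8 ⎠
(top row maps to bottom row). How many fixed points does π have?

The fixed points (elements with π(x) = x) are {1}, so there is 1.

1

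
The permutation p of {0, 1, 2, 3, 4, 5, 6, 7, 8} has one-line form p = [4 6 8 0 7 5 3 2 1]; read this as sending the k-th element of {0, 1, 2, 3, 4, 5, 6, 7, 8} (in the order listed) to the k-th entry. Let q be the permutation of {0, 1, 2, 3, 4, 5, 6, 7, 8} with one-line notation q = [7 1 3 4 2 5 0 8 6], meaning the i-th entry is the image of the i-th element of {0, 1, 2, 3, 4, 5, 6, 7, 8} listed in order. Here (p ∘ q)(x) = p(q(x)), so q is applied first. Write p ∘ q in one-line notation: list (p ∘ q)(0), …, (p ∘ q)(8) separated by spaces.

2 6 0 7 8 5 4 1 3

Chase each element through q then p: 0 → 7 → 2; 1 → 1 → 6; 2 → 3 → 0; 3 → 4 → 7; 4 → 2 → 8; 5 → 5 → 5; 6 → 0 → 4; 7 → 8 → 1; 8 → 6 → 3.
Collecting the images, p ∘ q = [2 6 0 7 8 5 4 1 3].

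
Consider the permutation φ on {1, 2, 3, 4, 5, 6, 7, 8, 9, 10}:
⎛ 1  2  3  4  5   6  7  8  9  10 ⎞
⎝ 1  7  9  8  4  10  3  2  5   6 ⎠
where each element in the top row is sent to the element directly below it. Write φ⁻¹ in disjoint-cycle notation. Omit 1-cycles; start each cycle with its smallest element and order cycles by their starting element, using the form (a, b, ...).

(2, 8, 4, 5, 9, 3, 7)(6, 10)

The cycle decomposition of φ is (2, 7, 3, 9, 5, 4, 8)(6, 10).
The inverse reverses every cycle; in canonical form, φ⁻¹ = (2, 8, 4, 5, 9, 3, 7)(6, 10).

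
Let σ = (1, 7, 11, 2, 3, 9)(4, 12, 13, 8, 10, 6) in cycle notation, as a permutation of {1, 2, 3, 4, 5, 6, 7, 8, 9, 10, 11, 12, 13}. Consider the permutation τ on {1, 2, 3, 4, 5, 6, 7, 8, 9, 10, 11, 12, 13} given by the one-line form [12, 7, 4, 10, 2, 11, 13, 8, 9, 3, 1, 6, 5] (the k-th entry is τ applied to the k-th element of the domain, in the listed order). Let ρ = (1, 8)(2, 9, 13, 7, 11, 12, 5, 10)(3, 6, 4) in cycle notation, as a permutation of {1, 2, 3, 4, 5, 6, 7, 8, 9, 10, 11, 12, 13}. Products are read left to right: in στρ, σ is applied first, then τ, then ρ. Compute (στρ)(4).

Chase 4: σ(4) = 12; τ(12) = 6; ρ(6) = 4. Hence (στρ)(4) = 4.

4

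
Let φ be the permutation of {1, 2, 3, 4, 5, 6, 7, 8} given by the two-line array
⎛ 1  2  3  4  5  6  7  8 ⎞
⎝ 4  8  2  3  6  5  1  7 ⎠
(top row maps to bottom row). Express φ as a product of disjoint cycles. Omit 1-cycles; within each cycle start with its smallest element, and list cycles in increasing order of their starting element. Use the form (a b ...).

(1 4 3 2 8 7)(5 6)

From 1: 1 → 4 → 3 → 2 → 8 → 7 → 1, closing the cycle (1 4 3 2 8 7).
Continuing from each remaining unvisited element yields (1 4 3 2 8 7)(5 6).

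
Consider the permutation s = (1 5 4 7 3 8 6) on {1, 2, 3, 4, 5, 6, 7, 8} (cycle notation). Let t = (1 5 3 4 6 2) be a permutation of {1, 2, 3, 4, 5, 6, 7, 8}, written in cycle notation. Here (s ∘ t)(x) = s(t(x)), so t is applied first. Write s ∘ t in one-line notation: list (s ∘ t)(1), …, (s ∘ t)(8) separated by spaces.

4 5 7 1 8 2 3 6

For each element, apply t then s: 1 → 5 → 4; 2 → 1 → 5; 3 → 4 → 7; 4 → 6 → 1; 5 → 3 → 8; 6 → 2 → 2; 7 → 7 → 3; 8 → 8 → 6.
So s ∘ t in one-line form is 4 5 7 1 8 2 3 6.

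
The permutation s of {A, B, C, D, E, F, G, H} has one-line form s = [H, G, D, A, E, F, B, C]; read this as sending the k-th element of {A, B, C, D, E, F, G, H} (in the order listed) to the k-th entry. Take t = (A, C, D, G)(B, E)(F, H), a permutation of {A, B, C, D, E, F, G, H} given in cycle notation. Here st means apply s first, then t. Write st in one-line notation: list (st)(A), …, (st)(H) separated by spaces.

F A G C B H E D

(st)(x) = t(s(x)). Computing each image: t(s(A)) = t(H) = F, t(s(B)) = t(G) = A, t(s(C)) = t(D) = G, t(s(D)) = t(A) = C, t(s(E)) = t(E) = B, t(s(F)) = t(F) = H, t(s(G)) = t(B) = E, t(s(H)) = t(C) = D.
Hence st = [F A G C B H E D].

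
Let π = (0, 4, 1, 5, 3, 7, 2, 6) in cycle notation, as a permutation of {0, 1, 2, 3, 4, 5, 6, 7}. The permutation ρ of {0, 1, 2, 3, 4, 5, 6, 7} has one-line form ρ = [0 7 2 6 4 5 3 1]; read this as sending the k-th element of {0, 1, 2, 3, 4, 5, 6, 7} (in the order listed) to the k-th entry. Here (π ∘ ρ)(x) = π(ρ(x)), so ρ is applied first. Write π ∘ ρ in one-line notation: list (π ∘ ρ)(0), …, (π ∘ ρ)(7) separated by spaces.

(π ∘ ρ)(x) = π(ρ(x)). Computing each image: π(ρ(0)) = π(0) = 4, π(ρ(1)) = π(7) = 2, π(ρ(2)) = π(2) = 6, π(ρ(3)) = π(6) = 0, π(ρ(4)) = π(4) = 1, π(ρ(5)) = π(5) = 3, π(ρ(6)) = π(3) = 7, π(ρ(7)) = π(1) = 5.
Hence π ∘ ρ = [4 2 6 0 1 3 7 5].

4 2 6 0 1 3 7 5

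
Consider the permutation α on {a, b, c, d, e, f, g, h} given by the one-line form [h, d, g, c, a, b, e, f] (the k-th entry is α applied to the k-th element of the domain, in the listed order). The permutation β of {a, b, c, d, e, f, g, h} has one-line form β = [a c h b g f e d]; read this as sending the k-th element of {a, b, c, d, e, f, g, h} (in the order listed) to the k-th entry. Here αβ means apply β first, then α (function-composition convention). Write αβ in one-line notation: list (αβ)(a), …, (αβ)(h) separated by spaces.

Chase each element through β then α: a → a → h; b → c → g; c → h → f; d → b → d; e → g → e; f → f → b; g → e → a; h → d → c.
Collecting the images, αβ = [h g f d e b a c].

h g f d e b a c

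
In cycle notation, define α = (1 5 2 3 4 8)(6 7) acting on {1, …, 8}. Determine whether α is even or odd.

The cycle lengths are 6, 2.
A cycle is odd iff its length is even; α has 2 even-length cycles, so sgn(α) = (−1)^2 and α is even.

even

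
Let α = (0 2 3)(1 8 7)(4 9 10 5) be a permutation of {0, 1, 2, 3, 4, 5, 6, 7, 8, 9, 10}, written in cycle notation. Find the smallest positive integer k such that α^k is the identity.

The disjoint cycles have lengths 4, 3, 3, 1.
The order of α is the least common multiple of its cycle lengths: lcm(4, 3, 3) = 12.

12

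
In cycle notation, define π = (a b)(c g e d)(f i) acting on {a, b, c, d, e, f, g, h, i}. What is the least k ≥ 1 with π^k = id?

The disjoint cycles have lengths 4, 2, 2, 1.
The order is lcm(4, 2, 2) = 4.

4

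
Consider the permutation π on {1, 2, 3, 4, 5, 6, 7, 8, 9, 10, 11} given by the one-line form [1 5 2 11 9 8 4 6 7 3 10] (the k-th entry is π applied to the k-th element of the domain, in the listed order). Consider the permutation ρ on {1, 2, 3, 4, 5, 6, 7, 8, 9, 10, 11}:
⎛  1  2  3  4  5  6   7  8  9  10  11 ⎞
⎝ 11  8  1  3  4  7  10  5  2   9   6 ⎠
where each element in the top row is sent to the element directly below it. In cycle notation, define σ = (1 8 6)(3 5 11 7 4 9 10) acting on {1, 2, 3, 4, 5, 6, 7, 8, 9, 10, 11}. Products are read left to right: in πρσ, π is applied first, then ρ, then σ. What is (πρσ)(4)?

1

Apply the permutations in order: π(4) = 11, then ρ(11) = 6, then σ(6) = 1. So (πρσ)(4) = 1.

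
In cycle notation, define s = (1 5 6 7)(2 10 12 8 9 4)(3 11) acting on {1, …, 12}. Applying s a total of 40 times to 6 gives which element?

6

6 lies in the 4-cycle (1 5 6 7).
Powers repeat with period 4 on this cycle, and 40 mod 4 = 0, so s^40(6) = s^0(6).
So s^40(6) = 6.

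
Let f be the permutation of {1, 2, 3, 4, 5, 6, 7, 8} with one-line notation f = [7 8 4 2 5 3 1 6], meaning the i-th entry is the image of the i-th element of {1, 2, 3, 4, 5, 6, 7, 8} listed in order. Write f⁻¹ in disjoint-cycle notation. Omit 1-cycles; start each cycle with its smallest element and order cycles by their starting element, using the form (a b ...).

(1 7)(2 4 3 6 8)

The cycle decomposition of f is (1 7)(2 8 6 3 4).
The inverse reverses every cycle; in canonical form, f⁻¹ = (1 7)(2 4 3 6 8).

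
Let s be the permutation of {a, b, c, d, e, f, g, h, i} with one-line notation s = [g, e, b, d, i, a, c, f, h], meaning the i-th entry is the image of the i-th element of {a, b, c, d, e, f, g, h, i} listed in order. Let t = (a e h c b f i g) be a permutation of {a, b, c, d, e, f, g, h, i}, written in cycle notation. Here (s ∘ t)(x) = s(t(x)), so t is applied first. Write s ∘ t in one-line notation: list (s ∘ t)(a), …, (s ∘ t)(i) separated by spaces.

(s ∘ t)(x) = s(t(x)). Computing each image: s(t(a)) = s(e) = i, s(t(b)) = s(f) = a, s(t(c)) = s(b) = e, s(t(d)) = s(d) = d, s(t(e)) = s(h) = f, s(t(f)) = s(i) = h, s(t(g)) = s(a) = g, s(t(h)) = s(c) = b, s(t(i)) = s(g) = c.
Hence s ∘ t = [i a e d f h g b c].

i a e d f h g b c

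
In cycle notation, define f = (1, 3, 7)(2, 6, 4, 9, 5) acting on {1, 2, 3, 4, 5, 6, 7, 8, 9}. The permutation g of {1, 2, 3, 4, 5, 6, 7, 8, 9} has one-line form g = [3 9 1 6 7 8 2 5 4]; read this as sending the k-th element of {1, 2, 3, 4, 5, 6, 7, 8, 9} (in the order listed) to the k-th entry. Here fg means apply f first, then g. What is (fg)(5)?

First apply f: f(5) = 2, then g(2) = 9. Thus (fg)(5) = 9.

9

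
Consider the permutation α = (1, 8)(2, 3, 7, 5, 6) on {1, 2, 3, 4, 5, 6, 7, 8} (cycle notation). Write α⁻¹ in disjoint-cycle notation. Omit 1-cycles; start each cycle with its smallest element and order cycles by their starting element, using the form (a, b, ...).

(1, 8)(2, 6, 5, 7, 3)

The inverse reverses each cycle.
After reversing and putting each cycle's least element first, α⁻¹ = (1, 8)(2, 6, 5, 7, 3).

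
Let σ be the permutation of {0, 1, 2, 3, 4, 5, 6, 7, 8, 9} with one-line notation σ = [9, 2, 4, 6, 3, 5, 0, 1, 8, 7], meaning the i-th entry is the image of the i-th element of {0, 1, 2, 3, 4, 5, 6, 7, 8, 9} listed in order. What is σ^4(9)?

4

Tracing 9 → 7 → … returns to 9 after 8 steps, so 9 lies in an 8-cycle (0 9 7 1 2 4 3 6).
Stepping 4 places around the cycle: 9 → 7 → 1 → 2 → 4.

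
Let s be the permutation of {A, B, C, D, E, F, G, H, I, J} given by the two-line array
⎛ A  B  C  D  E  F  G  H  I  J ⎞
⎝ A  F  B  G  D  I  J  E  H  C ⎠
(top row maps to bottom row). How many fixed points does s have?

The fixed points (elements with s(x) = x) are {A}, so there is 1.

1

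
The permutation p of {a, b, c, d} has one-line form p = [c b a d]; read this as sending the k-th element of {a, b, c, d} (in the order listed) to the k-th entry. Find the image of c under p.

c is element number 3 of the domain, and entry number 3 of the one-line form is a, so p(c) = a.

a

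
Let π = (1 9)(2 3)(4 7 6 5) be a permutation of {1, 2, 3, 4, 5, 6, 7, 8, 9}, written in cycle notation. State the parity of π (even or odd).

The cycle lengths are 4, 2, 2, 1.
A cycle is odd iff its length is even; π has 3 even-length cycles, so sgn(π) = (−1)^3 and π is odd.

odd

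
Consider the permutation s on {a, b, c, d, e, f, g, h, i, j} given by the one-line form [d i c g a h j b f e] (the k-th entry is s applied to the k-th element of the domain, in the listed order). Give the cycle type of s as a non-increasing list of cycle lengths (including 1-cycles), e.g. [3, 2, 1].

The disjoint cycles are (a d g j e)(b i f h)(c), with lengths 5, 4, 1 in non-increasing order.

[5, 4, 1]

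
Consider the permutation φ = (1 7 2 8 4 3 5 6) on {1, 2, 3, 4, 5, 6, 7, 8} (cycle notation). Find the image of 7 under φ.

In the cycle (1 7 2 8 4 3 5 6), 7 is followed by 2, so φ(7) = 2.

2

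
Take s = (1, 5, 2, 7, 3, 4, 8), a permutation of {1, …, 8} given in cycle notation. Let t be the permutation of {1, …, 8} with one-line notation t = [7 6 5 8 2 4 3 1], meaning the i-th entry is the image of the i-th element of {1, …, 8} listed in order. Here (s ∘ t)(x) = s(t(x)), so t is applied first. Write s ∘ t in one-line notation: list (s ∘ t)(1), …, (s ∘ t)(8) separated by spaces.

(s ∘ t)(x) = s(t(x)). Computing each image: s(t(1)) = s(7) = 3, s(t(2)) = s(6) = 6, s(t(3)) = s(5) = 2, s(t(4)) = s(8) = 1, s(t(5)) = s(2) = 7, s(t(6)) = s(4) = 8, s(t(7)) = s(3) = 4, s(t(8)) = s(1) = 5.
Hence s ∘ t = [3 6 2 1 7 8 4 5].

3 6 2 1 7 8 4 5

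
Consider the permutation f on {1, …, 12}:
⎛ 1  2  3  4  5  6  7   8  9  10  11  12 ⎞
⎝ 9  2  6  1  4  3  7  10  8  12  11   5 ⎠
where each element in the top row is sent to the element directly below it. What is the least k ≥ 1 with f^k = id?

14

Writing f as disjoint cycles, the cycle lengths are 7, 2, 1, 1, 1.
Since disjoint cycles commute, ord(f) = lcm(7, 2) = 14.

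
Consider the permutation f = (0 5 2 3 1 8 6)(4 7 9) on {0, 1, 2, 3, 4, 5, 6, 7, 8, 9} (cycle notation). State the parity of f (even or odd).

even

The cycle lengths are 7, 3.
A cycle is odd iff its length is even; f has 0 even-length cycles, so sgn(f) = (−1)^0 and f is even.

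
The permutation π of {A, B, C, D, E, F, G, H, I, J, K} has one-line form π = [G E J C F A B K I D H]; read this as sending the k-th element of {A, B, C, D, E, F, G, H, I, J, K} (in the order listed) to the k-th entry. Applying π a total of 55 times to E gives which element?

E

Tracing E → F → … returns to E after 5 steps, so E lies in a 5-cycle (A G B E F).
Powers repeat with period 5 on this cycle, and 55 mod 5 = 0, so π^55(E) = π^0(E).
So π^55(E) = E.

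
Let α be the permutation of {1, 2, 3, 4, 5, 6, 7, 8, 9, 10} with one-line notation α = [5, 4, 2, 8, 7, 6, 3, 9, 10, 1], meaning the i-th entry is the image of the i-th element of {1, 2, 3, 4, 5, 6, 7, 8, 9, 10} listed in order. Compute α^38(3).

4

Tracing 3 → 2 → … returns to 3 after 9 steps, so 3 lies in a 9-cycle (1, 5, 7, 3, 2, 4, 8, 9, 10).
Powers repeat with period 9 on this cycle, and 38 mod 9 = 2, so α^38(3) = α^2(3).
Advancing 2 steps from 3: 3 → 2 → 4.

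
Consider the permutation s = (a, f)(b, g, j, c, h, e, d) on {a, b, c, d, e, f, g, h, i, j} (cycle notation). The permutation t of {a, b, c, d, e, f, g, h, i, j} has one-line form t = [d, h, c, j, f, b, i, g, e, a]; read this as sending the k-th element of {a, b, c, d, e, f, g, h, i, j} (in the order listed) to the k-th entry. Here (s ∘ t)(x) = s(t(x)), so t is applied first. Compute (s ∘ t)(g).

First apply t: t(g) = i, then s(i) = i. Thus (s ∘ t)(g) = i.

i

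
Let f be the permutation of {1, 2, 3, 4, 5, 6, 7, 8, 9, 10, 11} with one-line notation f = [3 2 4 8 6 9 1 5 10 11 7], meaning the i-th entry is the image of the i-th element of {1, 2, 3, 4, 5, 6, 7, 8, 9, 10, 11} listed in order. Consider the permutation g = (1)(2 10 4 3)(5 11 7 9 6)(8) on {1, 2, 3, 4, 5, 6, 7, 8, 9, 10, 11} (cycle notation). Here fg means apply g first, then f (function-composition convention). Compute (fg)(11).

(fg)(11) = f(g(11)). g(11) = 7, then f(7) = 1. So (fg)(11) = 1.

1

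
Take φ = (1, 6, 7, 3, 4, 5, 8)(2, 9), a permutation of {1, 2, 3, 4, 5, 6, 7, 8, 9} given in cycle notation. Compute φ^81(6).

5

6 lies in the 7-cycle (1, 6, 7, 3, 4, 5, 8).
Powers repeat with period 7 on this cycle, and 81 mod 7 = 4, so φ^81(6) = φ^4(6).
Advancing 4 steps from 6: 6 → 7 → 3 → 4 → 5.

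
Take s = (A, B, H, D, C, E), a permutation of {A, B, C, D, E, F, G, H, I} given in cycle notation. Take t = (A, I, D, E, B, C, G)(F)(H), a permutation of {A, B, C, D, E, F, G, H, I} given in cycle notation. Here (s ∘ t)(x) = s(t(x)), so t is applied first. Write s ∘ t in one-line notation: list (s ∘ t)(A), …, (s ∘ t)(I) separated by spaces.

I E G A H F B D C

(s ∘ t)(x) = s(t(x)). Computing each image: s(t(A)) = s(I) = I, s(t(B)) = s(C) = E, s(t(C)) = s(G) = G, s(t(D)) = s(E) = A, s(t(E)) = s(B) = H, s(t(F)) = s(F) = F, s(t(G)) = s(A) = B, s(t(H)) = s(H) = D, s(t(I)) = s(D) = C.
Hence s ∘ t = [I E G A H F B D C].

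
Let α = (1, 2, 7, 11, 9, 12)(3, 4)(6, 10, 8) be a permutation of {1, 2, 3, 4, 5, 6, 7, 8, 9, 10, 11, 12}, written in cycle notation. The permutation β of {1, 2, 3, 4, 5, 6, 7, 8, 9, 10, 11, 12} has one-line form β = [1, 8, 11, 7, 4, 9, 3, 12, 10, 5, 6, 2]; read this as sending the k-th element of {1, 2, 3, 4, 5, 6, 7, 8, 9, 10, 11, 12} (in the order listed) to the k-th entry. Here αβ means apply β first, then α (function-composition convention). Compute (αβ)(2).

6

(αβ)(2) = α(β(2)). β(2) = 8, then α(8) = 6. So (αβ)(2) = 6.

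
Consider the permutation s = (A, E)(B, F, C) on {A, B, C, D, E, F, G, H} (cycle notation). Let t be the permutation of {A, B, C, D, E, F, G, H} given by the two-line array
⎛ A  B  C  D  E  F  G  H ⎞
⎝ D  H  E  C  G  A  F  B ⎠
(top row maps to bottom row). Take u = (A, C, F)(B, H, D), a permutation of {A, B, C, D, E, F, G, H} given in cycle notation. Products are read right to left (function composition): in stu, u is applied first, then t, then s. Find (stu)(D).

H

Apply the permutations in order: u(D) = B, then t(B) = H, then s(H) = H. So (stu)(D) = H.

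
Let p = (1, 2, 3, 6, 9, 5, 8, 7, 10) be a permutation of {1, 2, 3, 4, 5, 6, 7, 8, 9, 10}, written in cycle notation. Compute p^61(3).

1

3 lies in the 9-cycle (1, 2, 3, 6, 9, 5, 8, 7, 10).
Since the cycle has length 9, p^61 acts on it the same as p^7 (61 mod 9 = 7).
Advancing 7 steps from 3: 3 → 6 → 9 → 5 → 8 → 7 → 10 → 1.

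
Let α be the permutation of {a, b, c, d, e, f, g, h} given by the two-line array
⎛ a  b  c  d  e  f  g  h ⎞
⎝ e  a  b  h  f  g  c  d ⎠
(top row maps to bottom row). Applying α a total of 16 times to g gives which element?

e

Tracing g → c → … returns to g after 6 steps, so g lies in a 6-cycle (a, e, f, g, c, b).
On a 6-cycle, α^6 is the identity, so α^16 = α^4 there (16 ≡ 4 mod 6).
Advancing 4 steps from g: g → c → b → a → e.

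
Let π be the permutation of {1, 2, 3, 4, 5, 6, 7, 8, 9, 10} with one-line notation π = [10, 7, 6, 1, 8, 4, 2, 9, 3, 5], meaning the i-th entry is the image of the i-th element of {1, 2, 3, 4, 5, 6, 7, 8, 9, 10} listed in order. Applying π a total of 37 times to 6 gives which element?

8

Tracing 6 → 4 → … returns to 6 after 8 steps, so 6 lies in an 8-cycle (1, 10, 5, 8, 9, 3, 6, 4).
Powers repeat with period 8 on this cycle, and 37 mod 8 = 5, so π^37(6) = π^5(6).
Stepping 5 places around the cycle: 6 → 4 → 1 → 10 → 5 → 8.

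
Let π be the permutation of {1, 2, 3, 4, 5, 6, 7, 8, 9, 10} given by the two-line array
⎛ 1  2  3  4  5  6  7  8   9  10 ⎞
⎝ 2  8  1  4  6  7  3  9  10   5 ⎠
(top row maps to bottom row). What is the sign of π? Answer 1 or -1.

1

In disjoint-cycle form the cycle lengths are 9, 1.
A cycle of length ℓ contributes ℓ−1 transpositions, so π is a product of 8 transpositions — even.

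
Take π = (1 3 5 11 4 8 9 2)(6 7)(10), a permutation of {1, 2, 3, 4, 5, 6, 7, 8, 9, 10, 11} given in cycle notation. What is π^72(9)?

9 lies in the 8-cycle (1 3 5 11 4 8 9 2).
Powers repeat with period 8 on this cycle, and 72 mod 8 = 0, so π^72(9) = π^0(9).
So π^72(9) = 9.

9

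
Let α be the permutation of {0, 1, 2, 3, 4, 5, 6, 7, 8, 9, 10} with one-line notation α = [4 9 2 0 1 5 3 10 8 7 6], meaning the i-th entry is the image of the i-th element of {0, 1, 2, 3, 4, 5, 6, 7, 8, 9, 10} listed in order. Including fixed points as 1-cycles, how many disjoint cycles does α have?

The cycle decomposition is (0 4 1 9 7 10 6 3)(2)(5)(8), which has 4 cycles (counting 1-cycles).

4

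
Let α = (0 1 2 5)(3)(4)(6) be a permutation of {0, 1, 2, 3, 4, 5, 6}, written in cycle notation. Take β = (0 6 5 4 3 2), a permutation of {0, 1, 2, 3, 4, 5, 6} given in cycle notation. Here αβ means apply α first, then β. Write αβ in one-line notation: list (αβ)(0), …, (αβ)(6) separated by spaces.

1 0 4 2 3 6 5

(αβ)(x) = β(α(x)). Computing each image: β(α(0)) = β(1) = 1, β(α(1)) = β(2) = 0, β(α(2)) = β(5) = 4, β(α(3)) = β(3) = 2, β(α(4)) = β(4) = 3, β(α(5)) = β(0) = 6, β(α(6)) = β(6) = 5.
Hence αβ = [1 0 4 2 3 6 5].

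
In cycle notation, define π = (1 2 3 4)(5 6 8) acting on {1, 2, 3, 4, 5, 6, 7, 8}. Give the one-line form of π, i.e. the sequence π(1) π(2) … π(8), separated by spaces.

2 3 4 1 6 8 7 5

Reading each image from the cycles: 1→2, 2→3, 3→4, 4→1, 5→6, 6→8, 7→7, 8→5.
Listing these in domain order gives 2 3 4 1 6 8 7 5.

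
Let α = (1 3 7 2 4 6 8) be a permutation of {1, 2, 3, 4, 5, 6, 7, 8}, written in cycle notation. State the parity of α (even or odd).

The cycle lengths are 7, 1.
A cycle is odd iff its length is even; α has 0 even-length cycles, so sgn(α) = (−1)^0 and α is even.

even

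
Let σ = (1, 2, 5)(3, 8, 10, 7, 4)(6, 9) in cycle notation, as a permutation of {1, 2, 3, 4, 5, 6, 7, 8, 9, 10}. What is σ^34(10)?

10 lies in the 5-cycle (3, 8, 10, 7, 4).
Powers repeat with period 5 on this cycle, and 34 mod 5 = 4, so σ^34(10) = σ^4(10).
Advancing 4 steps from 10: 10 → 7 → 4 → 3 → 8.

8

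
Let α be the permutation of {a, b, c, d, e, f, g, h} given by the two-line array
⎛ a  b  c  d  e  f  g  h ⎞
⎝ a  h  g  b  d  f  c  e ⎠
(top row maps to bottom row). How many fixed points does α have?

The fixed points (elements with α(x) = x) are {a, f}, so there are 2.

2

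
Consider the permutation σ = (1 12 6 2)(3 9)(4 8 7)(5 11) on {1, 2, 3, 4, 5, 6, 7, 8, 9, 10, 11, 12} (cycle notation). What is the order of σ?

12

The cycle type of σ is (4, 3, 2, 2, 1).
The order is lcm(4, 3, 2, 2) = 12.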